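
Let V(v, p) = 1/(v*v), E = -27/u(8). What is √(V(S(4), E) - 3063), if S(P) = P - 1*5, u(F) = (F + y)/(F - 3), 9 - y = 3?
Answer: I*√3062 ≈ 55.335*I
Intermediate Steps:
y = 6 (y = 9 - 1*3 = 9 - 3 = 6)
u(F) = (6 + F)/(-3 + F) (u(F) = (F + 6)/(F - 3) = (6 + F)/(-3 + F))
E = -135/14 (E = -27*(-3 + 8)/(6 + 8) = -27/(14/5) = -27/((⅕)*14) = -27/14/5 = -27*5/14 = -135/14 ≈ -9.6429)
S(P) = -5 + P (S(P) = P - 5 = -5 + P)
V(v, p) = v⁻² (V(v, p) = 1/(v²) = v⁻²)
√(V(S(4), E) - 3063) = √((-5 + 4)⁻² - 3063) = √((-1)⁻² - 3063) = √(1 - 3063) = √(-3062) = I*√3062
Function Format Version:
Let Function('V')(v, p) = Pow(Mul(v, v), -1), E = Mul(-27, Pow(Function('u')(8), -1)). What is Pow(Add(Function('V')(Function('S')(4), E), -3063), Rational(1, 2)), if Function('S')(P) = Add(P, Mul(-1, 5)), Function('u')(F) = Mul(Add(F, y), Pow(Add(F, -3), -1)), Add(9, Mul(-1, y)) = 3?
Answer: Mul(I, Pow(3062, Rational(1, 2))) ≈ Mul(55.335, I)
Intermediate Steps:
y = 6 (y = Add(9, Mul(-1, 3)) = Add(9, -3) = 6)
Function('u')(F) = Mul(Pow(Add(-3, F), -1), Add(6, F)) (Function('u')(F) = Mul(Add(F, 6), Pow(Add(F, -3), -1)) = Mul(Add(6, F), Pow(Add(-3, F), -1)) = Mul(Pow(Add(-3, F), -1), Add(6, F)))
E = Rational(-135, 14) (E = Mul(-27, Pow(Mul(Pow(Add(-3, 8), -1), Add(6, 8)), -1)) = Mul(-27, Pow(Mul(Pow(5, -1), 14), -1)) = Mul(-27, Pow(Mul(Rational(1, 5), 14), -1)) = Mul(-27, Pow(Rational(14, 5), -1)) = Mul(-27, Rational(5, 14)) = Rational(-135, 14) ≈ -9.6429)
Function('S')(P) = Add(-5, P) (Function('S')(P) = Add(P, -5) = Add(-5, P))
Function('V')(v, p) = Pow(v, -2) (Function('V')(v, p) = Pow(Pow(v, 2), -1) = Pow(v, -2))
Pow(Add(Function('V')(Function('S')(4), E), -3063), Rational(1, 2)) = Pow(Add(Pow(Add(-5, 4), -2), -3063), Rational(1, 2)) = Pow(Add(Pow(-1, -2), -3063), Rational(1, 2)) = Pow(Add(1, -3063), Rational(1, 2)) = Pow(-3062, Rational(1, 2)) = Mul(I, Pow(3062, Rational(1, 2)))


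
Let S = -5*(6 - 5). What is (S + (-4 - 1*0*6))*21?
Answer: -189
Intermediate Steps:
S = -5 (S = -5*1 = -5)
(S + (-4 - 1*0*6))*21 = (-5 + (-4 - 1*0*6))*21 = (-5 + (-4 + 0*6))*21 = (-5 + (-4 + 0))*21 = (-5 - 4)*21 = -9*21 = -189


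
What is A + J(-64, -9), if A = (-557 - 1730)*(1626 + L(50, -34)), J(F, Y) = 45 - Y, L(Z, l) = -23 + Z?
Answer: -3780357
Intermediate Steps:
A = -3780411 (A = (-557 - 1730)*(1626 + (-23 + 50)) = -2287*(1626 + 27) = -2287*1653 = -3780411)
A + J(-64, -9) = -3780411 + (45 - 1*(-9)) = -3780411 + (45 + 9) = -3780411 + 54 = -3780357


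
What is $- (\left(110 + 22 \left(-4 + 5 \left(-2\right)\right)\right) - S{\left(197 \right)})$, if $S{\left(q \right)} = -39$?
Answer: $159$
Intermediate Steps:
$- (\left(110 + 22 \left(-4 + 5 \left(-2\right)\right)\right) - S{\left(197 \right)}) = - (\left(110 + 22 \left(-4 + 5 \left(-2\right)\right)\right) - -39) = - (\left(110 + 22 \left(-4 - 10\right)\right) + 39) = - (\left(110 + 22 \left(-14\right)\right) + 39) = - (\left(110 - 308\right) + 39) = - (-198 + 39) = \left(-1\right) \left(-159\right) = 159$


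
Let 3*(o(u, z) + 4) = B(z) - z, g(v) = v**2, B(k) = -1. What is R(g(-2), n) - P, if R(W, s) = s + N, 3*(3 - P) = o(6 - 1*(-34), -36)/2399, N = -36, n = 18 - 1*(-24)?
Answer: 64796/21591 ≈ 3.0011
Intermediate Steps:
n = 42 (n = 18 + 24 = 42)
o(u, z) = -13/3 - z/3 (o(u, z) = -4 + (-1 - z)/3 = -4 + (-1/3 - z/3) = -13/3 - z/3)
P = 64750/21591 (P = 3 - (-13/3 - 1/3*(-36))/(3*2399) = 3 - (-13/3 + 12)/(3*2399) = 3 - 23/(9*2399) = 3 - 1/3*23/7197 = 3 - 23/21591 = 64750/21591 ≈ 2.9989)
R(W, s) = -36 + s (R(W, s) = s - 36 = -36 + s)
R(g(-2), n) - P = (-36 + 42) - 1*64750/21591 = 6 - 64750/21591 = 64796/21591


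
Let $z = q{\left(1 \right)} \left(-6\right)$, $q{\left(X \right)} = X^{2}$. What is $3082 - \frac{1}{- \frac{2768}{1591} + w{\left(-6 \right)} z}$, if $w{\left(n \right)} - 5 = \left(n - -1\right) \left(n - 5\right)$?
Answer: $\frac{1773778887}{575528} \approx 3082.0$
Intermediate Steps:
$w{\left(n \right)} = 5 + \left(1 + n\right) \left(-5 + n\right)$ ($w{\left(n \right)} = 5 + \left(n - -1\right) \left(n - 5\right) = 5 + \left(n + \left(-2 + 3\right)\right) \left(-5 + n\right) = 5 + \left(n + 1\right) \left(-5 + n\right) = 5 + \left(1 + n\right) \left(-5 + n\right)$)
$z = -6$ ($z = 1^{2} \left(-6\right) = 1 \left(-6\right) = -6$)
$3082 - \frac{1}{- \frac{2768}{1591} + w{\left(-6 \right)} z} = 3082 - \frac{1}{- \frac{2768}{1591} + - 6 \left(-4 - 6\right) \left(-6\right)} = 3082 - \frac{1}{\left(-2768\right) \frac{1}{1591} + \left(-6\right) \left(-10\right) \left(-6\right)} = 3082 - \frac{1}{- \frac{2768}{1591} + 60 \left(-6\right)} = 3082 - \frac{1}{- \frac{2768}{1591} - 360} = 3082 - \frac{1}{- \frac{575528}{1591}} = 3082 - - \frac{1591}{575528} = 3082 + \frac{1591}{575528} = \frac{1773778887}{575528}$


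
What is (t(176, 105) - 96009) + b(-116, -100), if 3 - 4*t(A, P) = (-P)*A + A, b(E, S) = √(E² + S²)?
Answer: -365729/4 + 4*√1466 ≈ -91279.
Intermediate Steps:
t(A, P) = ¾ - A/4 + A*P/4 (t(A, P) = ¾ - ((-P)*A + A)/4 = ¾ - (-A*P + A)/4 = ¾ - (A - A*P)/4 = ¾ + (-A/4 + A*P/4) = ¾ - A/4 + A*P/4)
(t(176, 105) - 96009) + b(-116, -100) = ((¾ - ¼*176 + (¼)*176*105) - 96009) + √((-116)² + (-100)²) = ((¾ - 44 + 4620) - 96009) + √(13456 + 10000) = (18307/4 - 96009) + √23456 = -365729/4 + 4*√1466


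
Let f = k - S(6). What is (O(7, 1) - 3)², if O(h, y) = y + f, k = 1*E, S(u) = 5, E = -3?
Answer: 100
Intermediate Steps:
k = -3 (k = 1*(-3) = -3)
f = -8 (f = -3 - 1*5 = -3 - 5 = -8)
O(h, y) = -8 + y (O(h, y) = y - 8 = -8 + y)
(O(7, 1) - 3)² = ((-8 + 1) - 3)² = (-7 - 3)² = (-10)² = 100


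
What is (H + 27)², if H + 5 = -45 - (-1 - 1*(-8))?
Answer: 900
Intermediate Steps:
H = -57 (H = -5 + (-45 - (-1 - 1*(-8))) = -5 + (-45 - (-1 + 8)) = -5 + (-45 - 1*7) = -5 + (-45 - 7) = -5 - 52 = -57)
(H + 27)² = (-57 + 27)² = (-30)² = 900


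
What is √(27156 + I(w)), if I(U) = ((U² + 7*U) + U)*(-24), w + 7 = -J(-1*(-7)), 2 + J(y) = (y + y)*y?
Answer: 18*I*√641 ≈ 455.72*I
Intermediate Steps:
J(y) = -2 + 2*y² (J(y) = -2 + (y + y)*y = -2 + (2*y)*y = -2 + 2*y²)
w = -103 (w = -7 - (-2 + 2*(-1*(-7))²) = -7 - (-2 + 2*7²) = -7 - (-2 + 2*49) = -7 - (-2 + 98) = -7 - 1*96 = -7 - 96 = -103)
I(U) = -192*U - 24*U² (I(U) = (U² + 8*U)*(-24) = -192*U - 24*U²)
√(27156 + I(w)) = √(27156 - 24*(-103)*(8 - 103)) = √(27156 - 24*(-103)*(-95)) = √(27156 - 234840) = √(-207684) = 18*I*√641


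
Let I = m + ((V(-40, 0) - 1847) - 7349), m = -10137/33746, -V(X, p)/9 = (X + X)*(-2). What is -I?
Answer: 358932593/33746 ≈ 10636.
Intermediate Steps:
V(X, p) = 36*X (V(X, p) = -9*(X + X)*(-2) = -9*2*X*(-2) = -(-36)*X = 36*X)
m = -10137/33746 (m = -10137*1/33746 = -10137/33746 ≈ -0.30039)
I = -358932593/33746 (I = -10137/33746 + ((36*(-40) - 1847) - 7349) = -10137/33746 + ((-1440 - 1847) - 7349) = -10137/33746 + (-3287 - 7349) = -10137/33746 - 10636 = -358932593/33746 ≈ -10636.)
-I = -1*(-358932593/33746) = 358932593/33746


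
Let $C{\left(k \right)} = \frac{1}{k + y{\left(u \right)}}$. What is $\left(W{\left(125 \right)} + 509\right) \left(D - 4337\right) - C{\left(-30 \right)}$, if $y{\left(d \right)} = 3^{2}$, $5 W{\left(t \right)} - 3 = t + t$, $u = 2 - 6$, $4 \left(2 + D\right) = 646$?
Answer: $- \frac{49092308}{21} \approx -2.3377 \cdot 10^{6}$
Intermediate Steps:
$D = \frac{319}{2}$ ($D = -2 + \frac{1}{4} \cdot 646 = -2 + \frac{323}{2} = \frac{319}{2} \approx 159.5$)
$u = -4$ ($u = 2 - 6 = -4$)
$W{\left(t \right)} = \frac{3}{5} + \frac{2 t}{5}$ ($W{\left(t \right)} = \frac{3}{5} + \frac{t + t}{5} = \frac{3}{5} + \frac{2 t}{5}$)
$y{\left(d \right)} = 9$
$C{\left(k \right)} = \frac{1}{9 + k}$ ($C{\left(k \right)} = \frac{1}{k + 9} = \frac{1}{9 + k}$)
$\left(W{\left(125 \right)} + 509\right) \left(D - 4337\right) - C{\left(-30 \right)} = \left(\left(\frac{3}{5} + \frac{2}{5} \cdot 125\right) + 509\right) \left(\frac{319}{2} - 4337\right) - \frac{1}{9 - 30} = \left(\left(\frac{3}{5} + 50\right) + 509\right) \left(- \frac{8355}{2}\right) - \frac{1}{-21} = \left(\frac{253}{5} + 509\right) \left(- \frac{8355}{2}\right) - - \frac{1}{21} = \frac{2798}{5} \left(- \frac{8355}{2}\right) + \frac{1}{21} = -2337729 + \frac{1}{21} = - \frac{49092308}{21}$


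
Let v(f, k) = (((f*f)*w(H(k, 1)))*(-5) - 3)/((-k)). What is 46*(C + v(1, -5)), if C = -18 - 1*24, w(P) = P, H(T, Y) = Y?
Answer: -10028/5 ≈ -2005.6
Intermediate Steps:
v(f, k) = -(-3 - 5*f²)/k (v(f, k) = (((f*f)*1)*(-5) - 3)/((-k)) = ((f²*1)*(-5) - 3)*(-1/k) = (f²*(-5) - 3)*(-1/k) = (-5*f² - 3)*(-1/k) = (-3 - 5*f²)*(-1/k) = -(-3 - 5*f²)/k)
C = -42 (C = -18 - 24 = -42)
46*(C + v(1, -5)) = 46*(-42 + (3 + 5*1²)/(-5)) = 46*(-42 - (3 + 5*1)/5) = 46*(-42 - (3 + 5)/5) = 46*(-42 - ⅕*8) = 46*(-42 - 8/5) = 46*(-218/5) = -10028/5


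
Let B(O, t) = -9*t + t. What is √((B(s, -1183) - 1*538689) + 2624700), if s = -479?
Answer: 5*√83819 ≈ 1447.6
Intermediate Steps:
B(O, t) = -8*t
√((B(s, -1183) - 1*538689) + 2624700) = √((-8*(-1183) - 1*538689) + 2624700) = √((9464 - 538689) + 2624700) = √(-529225 + 2624700) = √2095475 = 5*√83819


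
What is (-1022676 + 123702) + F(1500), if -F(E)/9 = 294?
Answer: -901620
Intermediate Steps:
F(E) = -2646 (F(E) = -9*294 = -2646)
(-1022676 + 123702) + F(1500) = (-1022676 + 123702) - 2646 = -898974 - 2646 = -901620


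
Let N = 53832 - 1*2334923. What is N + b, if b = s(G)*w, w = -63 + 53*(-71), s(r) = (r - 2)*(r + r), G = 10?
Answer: -2893251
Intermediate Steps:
s(r) = 2*r*(-2 + r) (s(r) = (-2 + r)*(2*r) = 2*r*(-2 + r))
N = -2281091 (N = 53832 - 2334923 = -2281091)
w = -3826 (w = -63 - 3763 = -3826)
b = -612160 (b = (2*10*(-2 + 10))*(-3826) = (2*10*8)*(-3826) = 160*(-3826) = -612160)
N + b = -2281091 - 612160 = -2893251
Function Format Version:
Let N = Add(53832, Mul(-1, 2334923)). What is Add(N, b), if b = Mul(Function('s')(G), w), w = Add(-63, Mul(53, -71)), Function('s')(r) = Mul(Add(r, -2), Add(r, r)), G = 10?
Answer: -2893251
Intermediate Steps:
Function('s')(r) = Mul(2, r, Add(-2, r)) (Function('s')(r) = Mul(Add(-2, r), Mul(2, r)) = Mul(2, r, Add(-2, r)))
N = -2281091 (N = Add(53832, -2334923) = -2281091)
w = -3826 (w = Add(-63, -3763) = -3826)
b = -612160 (b = Mul(Mul(2, 10, Add(-2, 10)), -3826) = Mul(Mul(2, 10, 8), -3826) = Mul(160, -3826) = -612160)
Add(N, b) = Add(-2281091, -612160) = -2893251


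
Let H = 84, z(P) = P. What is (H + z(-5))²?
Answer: 6241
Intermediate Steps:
(H + z(-5))² = (84 - 5)² = 79² = 6241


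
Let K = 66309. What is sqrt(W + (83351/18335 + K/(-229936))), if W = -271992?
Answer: I*sqrt(302137841481697577445215)/1053969140 ≈ 521.52*I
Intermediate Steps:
sqrt(W + (83351/18335 + K/(-229936))) = sqrt(-271992 + (83351/18335 + 66309/(-229936))) = sqrt(-271992 + (83351*(1/18335) + 66309*(-1/229936))) = sqrt(-271992 + (83351/18335 - 66309/229936)) = sqrt(-271992 + 17949620021/4215876560) = sqrt(-1146666747687499/4215876560) = I*sqrt(302137841481697577445215)/1053969140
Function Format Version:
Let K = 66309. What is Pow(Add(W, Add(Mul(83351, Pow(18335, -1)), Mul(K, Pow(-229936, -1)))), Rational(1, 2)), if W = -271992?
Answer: Mul(Rational(1, 1053969140), I, Pow(302137841481697577445215, Rational(1, 2))) ≈ Mul(521.52, I)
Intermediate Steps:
Pow(Add(W, Add(Mul(83351, Pow(18335, -1)), Mul(K, Pow(-229936, -1)))), Rational(1, 2)) = Pow(Add(-271992, Add(Mul(83351, Pow(18335, -1)), Mul(66309, Pow(-229936, -1)))), Rational(1, 2)) = Pow(Add(-271992, Add(Mul(83351, Rational(1, 18335)), Mul(66309, Rational(-1, 229936)))), Rational(1, 2)) = Pow(Add(-271992, Add(Rational(83351, 18335), Rational(-66309, 229936))), Rational(1, 2)) = Pow(Add(-271992, Rational(17949620021, 4215876560)), Rational(1, 2)) = Pow(Rational(-1146666747687499, 4215876560), Rational(1, 2)) = Mul(Rational(1, 1053969140), I, Pow(302137841481697577445215, Rational(1, 2)))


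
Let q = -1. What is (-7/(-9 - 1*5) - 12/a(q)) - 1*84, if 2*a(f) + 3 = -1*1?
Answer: -155/2 ≈ -77.500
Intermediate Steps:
a(f) = -2 (a(f) = -3/2 + (-1*1)/2 = -3/2 + (½)*(-1) = -3/2 - ½ = -2)
(-7/(-9 - 1*5) - 12/a(q)) - 1*84 = (-7/(-9 - 1*5) - 12/(-2)) - 1*84 = (-7/(-9 - 5) - 12*(-½)) - 84 = (-7/(-14) + 6) - 84 = (-7*(-1/14) + 6) - 84 = (½ + 6) - 84 = 13/2 - 84 = -155/2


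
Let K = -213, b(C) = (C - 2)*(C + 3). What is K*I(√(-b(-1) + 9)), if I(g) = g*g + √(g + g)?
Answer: -3195 - 213*√2*15^(¼) ≈ -3787.8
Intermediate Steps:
b(C) = (-2 + C)*(3 + C)
I(g) = g² + √2*√g (I(g) = g² + √(2*g) = g² + √2*√g)
K*I(√(-b(-1) + 9)) = -213*((√(-(-6 - 1 + (-1)²) + 9))² + √2*√(√(-(-6 - 1 + (-1)²) + 9))) = -213*((√(-(-6 - 1 + 1) + 9))² + √2*√(√(-(-6 - 1 + 1) + 9))) = -213*((√(-1*(-6) + 9))² + √2*√(√(-1*(-6) + 9))) = -213*((√(6 + 9))² + √2*√(√(6 + 9))) = -213*((√15)² + √2*√(√15)) = -213*(15 + √2*15^(¼)) = -3195 - 213*√2*15^(¼)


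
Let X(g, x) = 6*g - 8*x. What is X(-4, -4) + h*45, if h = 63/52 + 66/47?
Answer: 307237/2444 ≈ 125.71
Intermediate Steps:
X(g, x) = -8*x + 6*g
h = 6393/2444 (h = 63*(1/52) + 66*(1/47) = 63/52 + 66/47 = 6393/2444 ≈ 2.6158)
X(-4, -4) + h*45 = (-8*(-4) + 6*(-4)) + (6393/2444)*45 = (32 - 24) + 287685/2444 = 8 + 287685/2444 = 307237/2444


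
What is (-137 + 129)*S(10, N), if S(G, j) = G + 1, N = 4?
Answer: -88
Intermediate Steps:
S(G, j) = 1 + G
(-137 + 129)*S(10, N) = (-137 + 129)*(1 + 10) = -8*11 = -88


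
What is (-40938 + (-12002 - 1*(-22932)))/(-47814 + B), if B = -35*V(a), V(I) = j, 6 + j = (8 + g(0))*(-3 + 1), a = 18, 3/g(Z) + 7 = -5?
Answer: 60016/94123 ≈ 0.63763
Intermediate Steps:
g(Z) = -¼ (g(Z) = 3/(-7 - 5) = 3/(-12) = 3*(-1/12) = -¼)
j = -43/2 (j = -6 + (8 - ¼)*(-3 + 1) = -6 + (31/4)*(-2) = -6 - 31/2 = -43/2 ≈ -21.500)
V(I) = -43/2
B = 1505/2 (B = -35*(-43/2) = 1505/2 ≈ 752.50)
(-40938 + (-12002 - 1*(-22932)))/(-47814 + B) = (-40938 + (-12002 - 1*(-22932)))/(-47814 + 1505/2) = (-40938 + (-12002 + 22932))/(-94123/2) = (-40938 + 10930)*(-2/94123) = -30008*(-2/94123) = 60016/94123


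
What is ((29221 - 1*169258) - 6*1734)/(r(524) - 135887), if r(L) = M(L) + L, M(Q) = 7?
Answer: 150441/135356 ≈ 1.1114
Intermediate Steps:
r(L) = 7 + L
((29221 - 1*169258) - 6*1734)/(r(524) - 135887) = ((29221 - 1*169258) - 6*1734)/((7 + 524) - 135887) = ((29221 - 169258) - 10404)/(531 - 135887) = (-140037 - 10404)/(-135356) = -150441*(-1/135356) = 150441/135356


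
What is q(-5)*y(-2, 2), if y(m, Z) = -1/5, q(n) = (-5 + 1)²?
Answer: -16/5 ≈ -3.2000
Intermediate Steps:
q(n) = 16 (q(n) = (-4)² = 16)
y(m, Z) = -⅕ (y(m, Z) = -1*⅕ = -⅕)
q(-5)*y(-2, 2) = 16*(-⅕) = -16/5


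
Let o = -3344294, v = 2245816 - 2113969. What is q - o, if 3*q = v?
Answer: 3388243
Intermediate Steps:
v = 131847
q = 43949 (q = (⅓)*131847 = 43949)
q - o = 43949 - 1*(-3344294) = 43949 + 3344294 = 3388243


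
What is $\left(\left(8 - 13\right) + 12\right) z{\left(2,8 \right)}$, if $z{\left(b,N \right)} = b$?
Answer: $14$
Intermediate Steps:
$\left(\left(8 - 13\right) + 12\right) z{\left(2,8 \right)} = \left(\left(8 - 13\right) + 12\right) 2 = \left(-5 + 12\right) 2 = 7 \cdot 2 = 14$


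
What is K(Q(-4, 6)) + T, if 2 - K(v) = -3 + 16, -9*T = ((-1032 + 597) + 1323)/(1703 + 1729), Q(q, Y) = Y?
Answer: -14194/1287 ≈ -11.029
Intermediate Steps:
T = -37/1287 (T = -((-1032 + 597) + 1323)/(9*(1703 + 1729)) = -(-435 + 1323)/(9*3432) = -296/(3*3432) = -⅑*37/143 = -37/1287 ≈ -0.028749)
K(v) = -11 (K(v) = 2 - (-3 + 16) = 2 - 1*13 = 2 - 13 = -11)
K(Q(-4, 6)) + T = -11 - 37/1287 = -14194/1287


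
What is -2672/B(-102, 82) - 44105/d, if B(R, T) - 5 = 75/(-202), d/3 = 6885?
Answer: -131642947/227205 ≈ -579.40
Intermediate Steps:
d = 20655 (d = 3*6885 = 20655)
B(R, T) = 935/202 (B(R, T) = 5 + 75/(-202) = 5 + 75*(-1/202) = 5 - 75/202 = 935/202)
-2672/B(-102, 82) - 44105/d = -2672/935/202 - 44105/20655 = -2672*202/935 - 44105*1/20655 = -539744/935 - 8821/4131 = -131642947/227205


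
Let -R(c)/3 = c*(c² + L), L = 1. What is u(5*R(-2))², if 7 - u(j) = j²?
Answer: 505935049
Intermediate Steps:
R(c) = -3*c*(1 + c²) (R(c) = -3*c*(c² + 1) = -3*c*(1 + c²))
u(j) = 7 - j²
u(5*R(-2))² = (7 - (5*(-3*(-2)*(1 + (-2)²)))²)² = (7 - (5*(-3*(-2)*(1 + 4)))²)² = (7 - (5*(-3*(-2)*5))²)² = (7 - (5*30)²)² = (7 - 1*150²)² = (7 - 1*22500)² = (7 - 22500)² = (-22493)² = 505935049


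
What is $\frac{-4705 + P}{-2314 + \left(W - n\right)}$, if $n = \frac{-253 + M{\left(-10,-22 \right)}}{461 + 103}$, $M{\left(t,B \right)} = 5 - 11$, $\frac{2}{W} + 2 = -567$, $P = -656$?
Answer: $\frac{1720430676}{742453381} \approx 2.3172$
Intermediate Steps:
$W = - \frac{2}{569}$ ($W = \frac{2}{-2 - 567} = \frac{2}{-569} = 2 \left(- \frac{1}{569}\right) = - \frac{2}{569} \approx -0.0035149$)
$M{\left(t,B \right)} = -6$
$n = - \frac{259}{564}$ ($n = \frac{-253 - 6}{461 + 103} = - \frac{259}{564} \approx -0.45922$)
$\frac{-4705 + P}{-2314 + \left(W - n\right)} = \frac{-4705 - 656}{-2314 - - \frac{146243}{320916}} = - \frac{5361}{-2314 + \left(- \frac{2}{569} + \frac{259}{564}\right)} = - \frac{5361}{-2314 + \frac{146243}{320916}} = - \frac{5361}{- \frac{742453381}{320916}} = \left(-5361\right) \left(- \frac{320916}{742453381}\right) = \frac{1720430676}{742453381}$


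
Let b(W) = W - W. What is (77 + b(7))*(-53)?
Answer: -4081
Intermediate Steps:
b(W) = 0
(77 + b(7))*(-53) = (77 + 0)*(-53) = 77*(-53) = -4081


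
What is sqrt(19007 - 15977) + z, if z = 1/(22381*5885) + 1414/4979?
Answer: 186241034569/655794969115 + sqrt(3030) ≈ 55.329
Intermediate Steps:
z = 186241034569/655794969115 (z = (1/22381)*(1/5885) + 1414*(1/4979) = 1/131712185 + 1414/4979 = 186241034569/655794969115 ≈ 0.28399)
sqrt(19007 - 15977) + z = sqrt(19007 - 15977) + 186241034569/655794969115 = sqrt(3030) + 186241034569/655794969115 = 186241034569/655794969115 + sqrt(3030)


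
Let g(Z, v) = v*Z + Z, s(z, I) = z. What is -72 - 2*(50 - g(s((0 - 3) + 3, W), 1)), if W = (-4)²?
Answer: -172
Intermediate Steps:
W = 16
g(Z, v) = Z + Z*v (g(Z, v) = Z*v + Z = Z + Z*v)
-72 - 2*(50 - g(s((0 - 3) + 3, W), 1)) = -72 - 2*(50 - ((0 - 3) + 3)*(1 + 1)) = -72 - 2*(50 - (-3 + 3)*2) = -72 - 2*(50 - 0*2) = -72 - 2*(50 - 1*0) = -72 - 2*(50 + 0) = -72 - 2*50 = -72 - 100 = -172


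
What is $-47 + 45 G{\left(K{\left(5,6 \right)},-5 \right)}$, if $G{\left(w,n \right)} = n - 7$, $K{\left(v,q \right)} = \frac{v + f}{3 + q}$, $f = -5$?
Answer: $-587$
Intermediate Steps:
$K{\left(v,q \right)} = \frac{-5 + v}{3 + q}$ ($K{\left(v,q \right)} = \frac{v - 5}{3 + q} = \frac{-5 + v}{3 + q}$)
$G{\left(w,n \right)} = -7 + n$
$-47 + 45 G{\left(K{\left(5,6 \right)},-5 \right)} = -47 + 45 \left(-7 - 5\right) = -47 + 45 \left(-12\right) = -47 - 540 = -587$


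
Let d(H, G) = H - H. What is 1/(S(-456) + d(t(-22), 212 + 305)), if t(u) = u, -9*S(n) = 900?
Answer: -1/100 ≈ -0.010000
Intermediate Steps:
S(n) = -100 (S(n) = -1/9*900 = -100)
d(H, G) = 0
1/(S(-456) + d(t(-22), 212 + 305)) = 1/(-100 + 0) = 1/(-100) = -1/100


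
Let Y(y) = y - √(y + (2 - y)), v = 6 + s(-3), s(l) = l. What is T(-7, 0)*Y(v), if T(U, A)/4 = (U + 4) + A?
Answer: -36 + 12*√2 ≈ -19.029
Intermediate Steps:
T(U, A) = 16 + 4*A + 4*U (T(U, A) = 4*((U + 4) + A) = 4*((4 + U) + A) = 4*(4 + A + U) = 16 + 4*A + 4*U)
v = 3 (v = 6 - 3 = 3)
Y(y) = y - √2
T(-7, 0)*Y(v) = (16 + 4*0 + 4*(-7))*(3 - √2) = (16 + 0 - 28)*(3 - √2) = -12*(3 - √2) = -36 + 12*√2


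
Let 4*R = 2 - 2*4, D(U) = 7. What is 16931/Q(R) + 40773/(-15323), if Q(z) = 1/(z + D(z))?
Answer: 2853689297/30646 ≈ 93118.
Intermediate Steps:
R = -3/2 (R = (2 - 2*4)/4 = (2 - 8)/4 = (¼)*(-6) = -3/2 ≈ -1.5000)
Q(z) = 1/(7 + z) (Q(z) = 1/(z + 7) = 1/(7 + z))
16931/Q(R) + 40773/(-15323) = 16931/(1/(7 - 3/2)) + 40773/(-15323) = 16931/(1/(11/2)) + 40773*(-1/15323) = 16931/(2/11) - 40773/15323 = 16931*(11/2) - 40773/15323 = 186241/2 - 40773/15323 = 2853689297/30646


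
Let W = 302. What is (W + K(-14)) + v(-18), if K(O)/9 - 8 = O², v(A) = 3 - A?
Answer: 2159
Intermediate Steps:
K(O) = 72 + 9*O²
(W + K(-14)) + v(-18) = (302 + (72 + 9*(-14)²)) + (3 - 1*(-18)) = (302 + (72 + 9*196)) + (3 + 18) = (302 + (72 + 1764)) + 21 = (302 + 1836) + 21 = 2138 + 21 = 2159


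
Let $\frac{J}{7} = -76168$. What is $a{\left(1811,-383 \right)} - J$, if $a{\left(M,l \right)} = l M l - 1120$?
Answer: $266185835$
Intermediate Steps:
$a{\left(M,l \right)} = -1120 + M l^{2}$ ($a{\left(M,l \right)} = M l l - 1120 = M l^{2} - 1120 = -1120 + M l^{2}$)
$J = -533176$ ($J = 7 \left(-76168\right) = -533176$)
$a{\left(1811,-383 \right)} - J = \left(-1120 + 1811 \left(-383\right)^{2}\right) - -533176 = \left(-1120 + 1811 \cdot 146689\right) + 533176 = \left(-1120 + 265653779\right) + 533176 = 265652659 + 533176 = 266185835$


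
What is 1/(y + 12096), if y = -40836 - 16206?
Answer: -1/44946 ≈ -2.2249e-5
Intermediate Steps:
y = -57042
1/(y + 12096) = 1/(-57042 + 12096) = 1/(-44946) = -1/44946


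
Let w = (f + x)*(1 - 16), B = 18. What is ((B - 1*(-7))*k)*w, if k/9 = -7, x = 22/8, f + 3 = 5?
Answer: 448875/4 ≈ 1.1222e+5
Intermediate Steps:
f = 2 (f = -3 + 5 = 2)
x = 11/4 (x = 22*(1/8) = 11/4 ≈ 2.7500)
k = -63 (k = 9*(-7) = -63)
w = -285/4 (w = (2 + 11/4)*(1 - 16) = (19/4)*(-15) = -285/4 ≈ -71.250)
((B - 1*(-7))*k)*w = ((18 - 1*(-7))*(-63))*(-285/4) = ((18 + 7)*(-63))*(-285/4) = (25*(-63))*(-285/4) = -1575*(-285/4) = 448875/4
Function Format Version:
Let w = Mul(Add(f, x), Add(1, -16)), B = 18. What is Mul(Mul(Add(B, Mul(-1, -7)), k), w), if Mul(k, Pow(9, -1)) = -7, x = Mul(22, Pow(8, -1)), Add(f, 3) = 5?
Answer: Rational(448875, 4) ≈ 1.1222e+5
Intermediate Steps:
f = 2 (f = Add(-3, 5) = 2)
x = Rational(11, 4) (x = Mul(22, Rational(1, 8)) = Rational(11, 4) ≈ 2.7500)
k = -63 (k = Mul(9, -7) = -63)
w = Rational(-285, 4) (w = Mul(Add(2, Rational(11, 4)), Add(1, -16)) = Mul(Rational(19, 4), -15) = Rational(-285, 4) ≈ -71.250)
Mul(Mul(Add(B, Mul(-1, -7)), k), w) = Mul(Mul(Add(18, Mul(-1, -7)), -63), Rational(-285, 4)) = Mul(Mul(Add(18, 7), -63), Rational(-285, 4)) = Mul(Mul(25, -63), Rational(-285, 4)) = Mul(-1575, Rational(-285, 4)) = Rational(448875, 4)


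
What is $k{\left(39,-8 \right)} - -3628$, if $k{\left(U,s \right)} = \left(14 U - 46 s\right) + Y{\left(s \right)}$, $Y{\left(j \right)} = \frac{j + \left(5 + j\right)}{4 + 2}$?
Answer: $\frac{27241}{6} \approx 4540.2$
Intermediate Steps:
$Y{\left(j \right)} = \frac{5}{6} + \frac{j}{3}$ ($Y{\left(j \right)} = \frac{5 + 2 j}{6} = \left(5 + 2 j\right) \frac{1}{6} = \frac{5}{6} + \frac{j}{3}$)
$k{\left(U,s \right)} = \frac{5}{6} + 14 U - \frac{137 s}{3}$ ($k{\left(U,s \right)} = \left(14 U - 46 s\right) + \left(\frac{5}{6} + \frac{s}{3}\right) = \left(- 46 s + 14 U\right) + \left(\frac{5}{6} + \frac{s}{3}\right) = \frac{5}{6} + 14 U - \frac{137 s}{3}$)
$k{\left(39,-8 \right)} - -3628 = \left(\frac{5}{6} + 14 \cdot 39 - - \frac{1096}{3}\right) - -3628 = \left(\frac{5}{6} + 546 + \frac{1096}{3}\right) + 3628 = \frac{5473}{6} + 3628 = \frac{27241}{6}$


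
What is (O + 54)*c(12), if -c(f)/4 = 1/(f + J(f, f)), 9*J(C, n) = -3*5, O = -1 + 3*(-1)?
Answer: -600/31 ≈ -19.355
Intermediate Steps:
O = -4 (O = -1 - 3 = -4)
J(C, n) = -5/3 (J(C, n) = (-3*5)/9 = (⅑)*(-15) = -5/3)
c(f) = -4/(-5/3 + f) (c(f) = -4/(f - 5/3) = -4/(-5/3 + f))
(O + 54)*c(12) = (-4 + 54)*(-12/(-5 + 3*12)) = 50*(-12/(-5 + 36)) = 50*(-12/31) = -600/31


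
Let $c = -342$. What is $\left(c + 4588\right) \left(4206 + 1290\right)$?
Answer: $23336016$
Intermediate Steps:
$\left(c + 4588\right) \left(4206 + 1290\right) = \left(-342 + 4588\right) \left(4206 + 1290\right) = 4246 \cdot 5496 = 23336016$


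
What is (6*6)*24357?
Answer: 876852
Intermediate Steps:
(6*6)*24357 = 36*24357 = 876852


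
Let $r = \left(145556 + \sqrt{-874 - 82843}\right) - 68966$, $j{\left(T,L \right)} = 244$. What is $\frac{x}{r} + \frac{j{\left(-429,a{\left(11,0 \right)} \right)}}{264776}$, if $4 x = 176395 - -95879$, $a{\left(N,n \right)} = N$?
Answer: $\frac{345451409295347}{388301405614498} - \frac{136137 i \sqrt{83717}}{11732223634} \approx 0.88965 - 0.0033574 i$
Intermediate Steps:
$x = \frac{136137}{2}$ ($x = \frac{176395 - -95879}{4} = \frac{176395 + 95879}{4} = \frac{1}{4} \cdot 272274 = \frac{136137}{2} \approx 68069.0$)
$r = 76590 + i \sqrt{83717}$ ($r = \left(145556 + \sqrt{-83717}\right) - 68966 = \left(145556 + i \sqrt{83717}\right) - 68966 = 76590 + i \sqrt{83717} \approx 76590.0 + 289.34 i$)
$\frac{x}{r} + \frac{j{\left(-429,a{\left(11,0 \right)} \right)}}{264776} = \frac{136137}{2 \left(76590 + i \sqrt{83717}\right)} + \frac{244}{264776} = \frac{136137}{2 \left(76590 + i \sqrt{83717}\right)} + 244 \cdot \frac{1}{264776} = \frac{136137}{2 \left(76590 + i \sqrt{83717}\right)} + \frac{61}{66194} = \frac{61}{66194} + \frac{136137}{2 \left(76590 + i \sqrt{83717}\right)}$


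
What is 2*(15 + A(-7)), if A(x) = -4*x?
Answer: 86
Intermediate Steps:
2*(15 + A(-7)) = 2*(15 - 4*(-7)) = 2*(15 + 28) = 2*43 = 86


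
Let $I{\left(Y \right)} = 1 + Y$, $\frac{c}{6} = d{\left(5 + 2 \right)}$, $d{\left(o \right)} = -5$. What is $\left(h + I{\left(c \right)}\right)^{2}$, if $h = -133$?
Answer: $26244$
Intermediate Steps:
$c = -30$ ($c = 6 \left(-5\right) = -30$)
$\left(h + I{\left(c \right)}\right)^{2} = \left(-133 + \left(1 - 30\right)\right)^{2} = \left(-133 - 29\right)^{2} = \left(-162\right)^{2} = 26244$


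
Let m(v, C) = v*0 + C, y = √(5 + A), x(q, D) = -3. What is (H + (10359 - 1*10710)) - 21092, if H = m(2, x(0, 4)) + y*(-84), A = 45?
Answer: -21446 - 420*√2 ≈ -22040.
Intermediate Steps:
y = 5*√2 (y = √(5 + 45) = √50 = 5*√2 ≈ 7.0711)
m(v, C) = C (m(v, C) = 0 + C = C)
H = -3 - 420*√2 (H = -3 + (5*√2)*(-84) = -3 - 420*√2 ≈ -596.97)
(H + (10359 - 1*10710)) - 21092 = ((-3 - 420*√2) + (10359 - 1*10710)) - 21092 = ((-3 - 420*√2) + (10359 - 10710)) - 21092 = ((-3 - 420*√2) - 351) - 21092 = (-354 - 420*√2) - 21092 = -21446 - 420*√2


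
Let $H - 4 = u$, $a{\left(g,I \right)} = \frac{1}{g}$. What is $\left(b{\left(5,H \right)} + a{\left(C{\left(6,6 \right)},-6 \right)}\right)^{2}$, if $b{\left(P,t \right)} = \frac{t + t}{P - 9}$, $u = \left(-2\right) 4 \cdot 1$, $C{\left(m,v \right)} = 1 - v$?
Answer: $\frac{81}{25} \approx 3.24$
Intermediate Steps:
$u = -8$ ($u = \left(-8\right) 1 = -8$)
$H = -4$ ($H = 4 - 8 = -4$)
$b{\left(P,t \right)} = \frac{2 t}{-9 + P}$
$\left(b{\left(5,H \right)} + a{\left(C{\left(6,6 \right)},-6 \right)}\right)^{2} = \left(2 \left(-4\right) \frac{1}{-9 + 5} + \frac{1}{1 - 6}\right)^{2} = \left(2 \left(-4\right) \frac{1}{-4} + \frac{1}{1 - 6}\right)^{2} = \left(2 \left(-4\right) \left(- \frac{1}{4}\right) + \frac{1}{-5}\right)^{2} = \left(2 - \frac{1}{5}\right)^{2} = \left(\frac{9}{5}\right)^{2} = \frac{81}{25}$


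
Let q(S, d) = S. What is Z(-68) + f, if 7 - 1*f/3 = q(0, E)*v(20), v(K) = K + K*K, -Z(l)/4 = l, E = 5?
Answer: 293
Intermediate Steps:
Z(l) = -4*l
v(K) = K + K²
f = 21 (f = 21 - 0*20*(1 + 20) = 21 - 0*20*21 = 21 - 0*420 = 21 - 3*0 = 21 + 0 = 21)
Z(-68) + f = -4*(-68) + 21 = 272 + 21 = 293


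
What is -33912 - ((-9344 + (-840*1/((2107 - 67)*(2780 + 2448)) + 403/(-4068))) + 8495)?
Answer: -747113212205/22596723 ≈ -33063.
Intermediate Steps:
-33912 - ((-9344 + (-840*1/((2107 - 67)*(2780 + 2448)) + 403/(-4068))) + 8495) = -33912 - ((-9344 + (-840/(2040*5228) + 403*(-1/4068))) + 8495) = -33912 - ((-9344 + (-840/10665120 - 403/4068)) + 8495) = -33912 - ((-9344 + (-840*1/10665120 - 403/4068)) + 8495) = -33912 - ((-9344 + (-7/88876 - 403/4068)) + 8495) = -33912 - ((-9344 - 2240344/22596723) + 8495) = -33912 - (-211146020056/22596723 + 8495) = -33912 - 1*(-19186858171/22596723) = -33912 + 19186858171/22596723 = -747113212205/22596723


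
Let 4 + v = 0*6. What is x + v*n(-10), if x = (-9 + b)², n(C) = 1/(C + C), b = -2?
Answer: 606/5 ≈ 121.20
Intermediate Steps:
n(C) = 1/(2*C)
x = 121 (x = (-9 - 2)² = (-11)² = 121)
v = -4 (v = -4 + 0*6 = -4 + 0 = -4)
x + v*n(-10) = 121 - 2/(-10) = 121 - 2*(-1)/10 = 121 - 4*(-1/20) = 121 + ⅕ = 606/5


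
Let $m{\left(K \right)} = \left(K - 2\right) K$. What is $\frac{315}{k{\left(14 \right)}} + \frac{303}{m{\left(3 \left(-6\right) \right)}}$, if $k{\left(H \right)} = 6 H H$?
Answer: $\frac{233}{210} \approx 1.1095$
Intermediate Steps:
$k{\left(H \right)} = 6 H^{2}$
$m{\left(K \right)} = K \left(-2 + K\right)$ ($m{\left(K \right)} = \left(-2 + K\right) K = K \left(-2 + K\right)$)
$\frac{315}{k{\left(14 \right)}} + \frac{303}{m{\left(3 \left(-6\right) \right)}} = \frac{315}{6 \cdot 14^{2}} + \frac{303}{3 \left(-6\right) \left(-2 + 3 \left(-6\right)\right)} = \frac{315}{6 \cdot 196} + \frac{303}{\left(-18\right) \left(-2 - 18\right)} = \frac{315}{1176} + \frac{303}{\left(-18\right) \left(-20\right)} = 315 \cdot \frac{1}{1176} + \frac{303}{360} = \frac{15}{56} + 303 \cdot \frac{1}{360} = \frac{15}{56} + \frac{101}{120} = \frac{233}{210}$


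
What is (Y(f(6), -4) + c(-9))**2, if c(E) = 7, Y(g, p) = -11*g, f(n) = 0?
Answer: 49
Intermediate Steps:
(Y(f(6), -4) + c(-9))**2 = (-11*0 + 7)**2 = (0 + 7)**2 = 7**2 = 49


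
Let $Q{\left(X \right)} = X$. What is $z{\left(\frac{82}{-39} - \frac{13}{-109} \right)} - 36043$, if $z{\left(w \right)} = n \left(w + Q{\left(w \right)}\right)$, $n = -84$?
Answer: $- \frac{50600795}{1417} \approx -35710.0$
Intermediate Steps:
$z{\left(w \right)} = - 168 w$ ($z{\left(w \right)} = - 84 \left(w + w\right) = - 84 \cdot 2 w = - 168 w$)
$z{\left(\frac{82}{-39} - \frac{13}{-109} \right)} - 36043 = - 168 \left(\frac{82}{-39} - \frac{13}{-109}\right) - 36043 = - 168 \left(82 \left(- \frac{1}{39}\right) - - \frac{13}{109}\right) - 36043 = - 168 \left(- \frac{82}{39} + \frac{13}{109}\right) - 36043 = \left(-168\right) \left(- \frac{8431}{4251}\right) - 36043 = \frac{472136}{1417} - 36043 = - \frac{50600795}{1417}$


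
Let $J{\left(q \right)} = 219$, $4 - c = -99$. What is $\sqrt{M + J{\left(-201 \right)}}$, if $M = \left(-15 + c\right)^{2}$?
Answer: $\sqrt{7963} \approx 89.236$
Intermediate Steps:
$c = 103$ ($c = 4 - -99 = 4 + 99 = 103$)
$M = 7744$ ($M = \left(-15 + 103\right)^{2} = 88^{2} = 7744$)
$\sqrt{M + J{\left(-201 \right)}} = \sqrt{7744 + 219} = \sqrt{7963}$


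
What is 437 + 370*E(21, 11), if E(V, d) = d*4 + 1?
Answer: 17087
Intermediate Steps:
E(V, d) = 1 + 4*d (E(V, d) = 4*d + 1 = 1 + 4*d)
437 + 370*E(21, 11) = 437 + 370*(1 + 4*11) = 437 + 370*(1 + 44) = 437 + 370*45 = 437 + 16650 = 17087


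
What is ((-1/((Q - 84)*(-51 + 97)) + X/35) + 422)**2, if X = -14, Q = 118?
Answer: 10869595766649/61152400 ≈ 1.7775e+5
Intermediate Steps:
((-1/((Q - 84)*(-51 + 97)) + X/35) + 422)**2 = ((-1/((118 - 84)*(-51 + 97)) - 14/35) + 422)**2 = ((-1/(34*46) - 14*1/35) + 422)**2 = ((-1/1564 - 2/5) + 422)**2 = (-3133/7820 + 422)**2 = (3296907/7820)**2 = 10869595766649/61152400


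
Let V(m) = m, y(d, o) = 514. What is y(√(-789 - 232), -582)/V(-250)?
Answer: -257/125 ≈ -2.0560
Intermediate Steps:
y(√(-789 - 232), -582)/V(-250) = 514/(-250) = 514*(-1/250) = -257/125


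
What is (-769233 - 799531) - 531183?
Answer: -2099947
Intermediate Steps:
(-769233 - 799531) - 531183 = -1568764 - 531183 = -2099947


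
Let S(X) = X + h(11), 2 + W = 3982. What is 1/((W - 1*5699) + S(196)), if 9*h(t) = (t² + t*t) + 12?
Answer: -9/13453 ≈ -0.00066900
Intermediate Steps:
h(t) = 4/3 + 2*t²/9 (h(t) = ((t² + t*t) + 12)/9 = ((t² + t²) + 12)/9 = (2*t² + 12)/9 = (12 + 2*t²)/9 = 4/3 + 2*t²/9)
W = 3980 (W = -2 + 3982 = 3980)
S(X) = 254/9 + X (S(X) = X + (4/3 + (2/9)*11²) = X + (4/3 + (2/9)*121) = X + (4/3 + 242/9) = X + 254/9 = 254/9 + X)
1/((W - 1*5699) + S(196)) = 1/((3980 - 1*5699) + (254/9 + 196)) = 1/((3980 - 5699) + 2018/9) = 1/(-1719 + 2018/9) = 1/(-13453/9) = -9/13453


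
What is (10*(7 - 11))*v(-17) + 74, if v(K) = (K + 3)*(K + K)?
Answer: -18966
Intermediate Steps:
v(K) = 2*K*(3 + K) (v(K) = (3 + K)*(2*K) = 2*K*(3 + K))
(10*(7 - 11))*v(-17) + 74 = (10*(7 - 11))*(2*(-17)*(3 - 17)) + 74 = (10*(-4))*(2*(-17)*(-14)) + 74 = -40*476 + 74 = -19040 + 74 = -18966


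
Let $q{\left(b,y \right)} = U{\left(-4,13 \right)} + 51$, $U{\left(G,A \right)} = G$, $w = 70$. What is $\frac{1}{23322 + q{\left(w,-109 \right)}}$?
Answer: $\frac{1}{23369} \approx 4.2792 \cdot 10^{-5}$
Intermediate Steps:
$q{\left(b,y \right)} = 47$ ($q{\left(b,y \right)} = -4 + 51 = 47$)
$\frac{1}{23322 + q{\left(w,-109 \right)}} = \frac{1}{23322 + 47} = \frac{1}{23369}$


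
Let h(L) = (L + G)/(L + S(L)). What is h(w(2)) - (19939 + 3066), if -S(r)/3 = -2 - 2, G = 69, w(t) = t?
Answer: -321999/14 ≈ -23000.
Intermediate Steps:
S(r) = 12 (S(r) = -3*(-2 - 2) = -3*(-4) = 12)
h(L) = (69 + L)/(12 + L) (h(L) = (L + 69)/(L + 12) = (69 + L)/(12 + L))
h(w(2)) - (19939 + 3066) = (69 + 2)/(12 + 2) - (19939 + 3066) = 71/14 - 1*23005 = (1/14)*71 - 23005 = 71/14 - 23005 = -321999/14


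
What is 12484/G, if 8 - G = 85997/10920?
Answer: 136325280/1363 ≈ 1.0002e+5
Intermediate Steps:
G = 1363/10920 (G = 8 - 85997/10920 = 1363/10920 ≈ 0.12482)
12484/G = 12484/(1363/10920) = 12484*(10920/1363) = 136325280/1363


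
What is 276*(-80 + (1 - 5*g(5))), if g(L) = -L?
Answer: -14904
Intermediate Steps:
276*(-80 + (1 - 5*g(5))) = 276*(-80 + (1 - (-5)*5)) = 276*(-80 + (1 - 5*(-5))) = 276*(-80 + (1 + 25)) = 276*(-80 + 26) = 276*(-54) = -14904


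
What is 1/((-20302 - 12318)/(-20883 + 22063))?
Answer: -59/1631 ≈ -0.036174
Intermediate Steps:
1/((-20302 - 12318)/(-20883 + 22063)) = 1/(-32620/1180) = 1/(-32620*1/1180) = 1/(-1631/59) = -59/1631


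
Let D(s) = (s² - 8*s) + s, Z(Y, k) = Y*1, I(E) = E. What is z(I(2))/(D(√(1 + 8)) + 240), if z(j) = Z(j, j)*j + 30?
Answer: 17/114 ≈ 0.14912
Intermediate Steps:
Z(Y, k) = Y
D(s) = s² - 7*s
z(j) = 30 + j² (z(j) = j*j + 30 = j² + 30 = 30 + j²)
z(I(2))/(D(√(1 + 8)) + 240) = (30 + 2²)/(√(1 + 8)*(-7 + √(1 + 8)) + 240) = (30 + 4)/(√9*(-7 + √9) + 240) = 34/(3*(-7 + 3) + 240) = 34/(3*(-4) + 240) = 34/(-12 + 240) = 34/228 = 34*(1/228) = 17/114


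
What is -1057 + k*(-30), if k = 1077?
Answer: -33367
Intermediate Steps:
-1057 + k*(-30) = -1057 + 1077*(-30) = -1057 - 32310 = -33367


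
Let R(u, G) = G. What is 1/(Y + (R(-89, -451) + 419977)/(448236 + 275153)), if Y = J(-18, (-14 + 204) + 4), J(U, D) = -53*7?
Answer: -723389/267957793 ≈ -0.0026996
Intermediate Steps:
J(U, D) = -371
Y = -371
1/(Y + (R(-89, -451) + 419977)/(448236 + 275153)) = 1/(-371 + (-451 + 419977)/(448236 + 275153)) = 1/(-371 + 419526/723389) = 1/(-267957793/723389) = -723389/267957793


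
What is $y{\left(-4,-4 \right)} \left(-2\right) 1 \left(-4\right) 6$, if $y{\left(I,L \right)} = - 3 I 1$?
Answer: $576$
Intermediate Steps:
$y{\left(I,L \right)} = - 3 I$
$y{\left(-4,-4 \right)} \left(-2\right) 1 \left(-4\right) 6 = \left(-3\right) \left(-4\right) \left(-2\right) 1 \left(-4\right) 6 = 12 \left(\left(-2\right) \left(-4\right)\right) 6 = 12 \cdot 8 \cdot 6 = 96 \cdot 6 = 576$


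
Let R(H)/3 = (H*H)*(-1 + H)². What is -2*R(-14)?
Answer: -264600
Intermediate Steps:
R(H) = 3*H²*(-1 + H)² (R(H) = 3*((H*H)*(-1 + H)²) = 3*(H²*(-1 + H)²) = 3*H²*(-1 + H)²)
-2*R(-14) = -6*(-14)²*(-1 - 14)² = -6*196*(-15)² = -6*196*225 = -2*132300 = -264600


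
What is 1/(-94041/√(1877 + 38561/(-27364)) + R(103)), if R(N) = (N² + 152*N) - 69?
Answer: 37346521687/971607280120683 + 3483*√351105205947/647738186747122 ≈ 4.1624e-5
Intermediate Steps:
R(N) = -69 + N² + 152*N
1/(-94041/√(1877 + 38561/(-27364)) + R(103)) = 1/(-94041/√(1877 + 38561/(-27364)) + (-69 + 103² + 152*103)) = 1/(-94041/√(1877 + 38561*(-1/27364)) + (-69 + 10609 + 15656)) = 1/(-94041/√(1877 - 38561/27364) + 26196) = 1/(-94041*2*√351105205947/51323667 + 26196) = 1/(-62694*√351105205947/17107889 + 26196) = 1/(26196 - 62694*√351105205947/17107889)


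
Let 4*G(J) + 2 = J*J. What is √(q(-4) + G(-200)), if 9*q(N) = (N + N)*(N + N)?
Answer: √360238/6 ≈ 100.03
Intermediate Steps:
G(J) = -½ + J²/4 (G(J) = -½ + (J*J)/4 = -½ + J²/4)
q(N) = 4*N²/9 (q(N) = ((N + N)*(N + N))/9 = ((2*N)*(2*N))/9 = (4*N²)/9 = 4*N²/9)
√(q(-4) + G(-200)) = √((4/9)*(-4)² + (-½ + (¼)*(-200)²)) = √((4/9)*16 + (-½ + (¼)*40000)) = √(64/9 + (-½ + 10000)) = √(64/9 + 19999/2) = √(180119/18) = √360238/6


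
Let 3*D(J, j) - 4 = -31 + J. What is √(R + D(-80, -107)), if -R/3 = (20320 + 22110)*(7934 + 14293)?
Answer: I*√25463473791/3 ≈ 53191.0*I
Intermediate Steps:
D(J, j) = -9 + J/3 (D(J, j) = 4/3 + (-31 + J)/3 = 4/3 + (-31/3 + J/3) = -9 + J/3)
R = -2829274830 (R = -3*(20320 + 22110)*(7934 + 14293) = -127290*22227 = -3*943091610 = -2829274830)
√(R + D(-80, -107)) = √(-2829274830 + (-9 + (⅓)*(-80))) = √(-2829274830 + (-9 - 80/3)) = √(-2829274830 - 107/3) = √(-8487824597/3) = I*√25463473791/3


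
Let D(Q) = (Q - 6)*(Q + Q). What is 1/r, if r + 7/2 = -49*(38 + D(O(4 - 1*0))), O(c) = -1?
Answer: -2/5103 ≈ -0.00039193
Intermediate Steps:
D(Q) = 2*Q*(-6 + Q) (D(Q) = (-6 + Q)*(2*Q) = 2*Q*(-6 + Q))
r = -5103/2 (r = -7/2 - 49*(38 + 2*(-1)*(-6 - 1)) = -7/2 - 49*(38 + 2*(-1)*(-7)) = -7/2 - 49*(38 + 14) = -7/2 - 49*52 = -7/2 - 2548 = -5103/2 ≈ -2551.5)
1/r = 1/(-5103/2) = -2/5103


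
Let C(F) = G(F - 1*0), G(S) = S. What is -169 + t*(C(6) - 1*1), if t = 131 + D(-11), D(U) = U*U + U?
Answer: 1036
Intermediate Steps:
D(U) = U + U² (D(U) = U² + U = U + U²)
C(F) = F (C(F) = F - 1*0 = F + 0 = F)
t = 241 (t = 131 - 11*(1 - 11) = 131 - 11*(-10) = 131 + 110 = 241)
-169 + t*(C(6) - 1*1) = -169 + 241*(6 - 1*1) = -169 + 241*(6 - 1) = -169 + 241*5 = -169 + 1205 = 1036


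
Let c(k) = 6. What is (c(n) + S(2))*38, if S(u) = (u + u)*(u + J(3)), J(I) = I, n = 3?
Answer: 988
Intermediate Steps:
S(u) = 2*u*(3 + u) (S(u) = (u + u)*(u + 3) = (2*u)*(3 + u) = 2*u*(3 + u))
(c(n) + S(2))*38 = (6 + 2*2*(3 + 2))*38 = (6 + 2*2*5)*38 = (6 + 20)*38 = 26*38 = 988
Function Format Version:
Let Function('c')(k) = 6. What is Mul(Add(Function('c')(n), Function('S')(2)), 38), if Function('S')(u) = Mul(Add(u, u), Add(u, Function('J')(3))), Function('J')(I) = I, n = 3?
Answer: 988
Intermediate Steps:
Function('S')(u) = Mul(2, u, Add(3, u)) (Function('S')(u) = Mul(Add(u, u), Add(u, 3)) = Mul(Mul(2, u), Add(3, u)) = Mul(2, u, Add(3, u)))
Mul(Add(Function('c')(n), Function('S')(2)), 38) = Mul(Add(6, Mul(2, 2, Add(3, 2))), 38) = Mul(Add(6, Mul(2, 2, 5)), 38) = Mul(Add(6, 20), 38) = Mul(26, 38) = 988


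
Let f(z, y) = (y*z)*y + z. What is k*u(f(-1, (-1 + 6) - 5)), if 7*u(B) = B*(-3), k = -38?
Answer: -114/7 ≈ -16.286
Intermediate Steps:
f(z, y) = z + z*y² (f(z, y) = z*y² + z = z + z*y²)
u(B) = -3*B/7 (u(B) = (B*(-3))/7 = (-3*B)/7 = -3*B/7)
k*u(f(-1, (-1 + 6) - 5)) = -(-114)*(-(1 + ((-1 + 6) - 5)²))/7 = -(-114)*(-(1 + (5 - 5)²))/7 = -(-114)*(-(1 + 0²))/7 = -(-114)*(-(1 + 0))/7 = -(-114)*(-1*1)/7 = -(-114)*(-1)/7 = -38*3/7 = -114/7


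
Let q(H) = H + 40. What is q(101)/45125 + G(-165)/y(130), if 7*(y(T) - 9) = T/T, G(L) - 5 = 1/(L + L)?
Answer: 104771159/190608000 ≈ 0.54967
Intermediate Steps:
q(H) = 40 + H
G(L) = 5 + 1/(2*L) (G(L) = 5 + 1/(L + L) = 5 + 1/(2*L))
y(T) = 64/7 (y(T) = 9 + (T/T)/7 = 9 + (⅐)*1 = 9 + ⅐ = 64/7)
q(101)/45125 + G(-165)/y(130) = (40 + 101)/45125 + (5 + (½)/(-165))/(64/7) = 141*(1/45125) + (5 + (½)*(-1/165))*(7/64) = 141/45125 + (5 - 1/330)*(7/64) = 141/45125 + (1649/330)*(7/64) = 141/45125 + 11543/21120 = 104771159/190608000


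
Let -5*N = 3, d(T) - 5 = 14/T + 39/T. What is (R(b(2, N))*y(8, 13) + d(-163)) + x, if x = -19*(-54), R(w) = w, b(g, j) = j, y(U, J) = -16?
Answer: 847824/815 ≈ 1040.3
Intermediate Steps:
d(T) = 5 + 53/T (d(T) = 5 + (14/T + 39/T) = 5 + 53/T)
N = -⅗ (N = -⅕*3 = -⅗ ≈ -0.60000)
x = 1026
(R(b(2, N))*y(8, 13) + d(-163)) + x = (-⅗*(-16) + (5 + 53/(-163))) + 1026 = (48/5 + (5 + 53*(-1/163))) + 1026 = (48/5 + (5 - 53/163)) + 1026 = (48/5 + 762/163) + 1026 = 11634/815 + 1026 = 847824/815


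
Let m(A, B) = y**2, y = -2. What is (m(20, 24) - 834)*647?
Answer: -537010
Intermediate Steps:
m(A, B) = 4 (m(A, B) = (-2)**2 = 4)
(m(20, 24) - 834)*647 = (4 - 834)*647 = -830*647 = -537010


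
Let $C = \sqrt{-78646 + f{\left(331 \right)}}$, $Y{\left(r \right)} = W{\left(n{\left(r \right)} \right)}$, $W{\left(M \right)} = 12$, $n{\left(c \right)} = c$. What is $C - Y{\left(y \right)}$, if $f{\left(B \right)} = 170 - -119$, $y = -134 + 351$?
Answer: $-12 + i \sqrt{78357} \approx -12.0 + 279.92 i$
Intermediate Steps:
$y = 217$
$f{\left(B \right)} = 289$ ($f{\left(B \right)} = 170 + 119 = 289$)
$Y{\left(r \right)} = 12$
$C = i \sqrt{78357}$ ($C = \sqrt{-78646 + 289} = \sqrt{-78357} = i \sqrt{78357} \approx 279.92 i$)
$C - Y{\left(y \right)} = i \sqrt{78357} - 12 = -12 + i \sqrt{78357}$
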